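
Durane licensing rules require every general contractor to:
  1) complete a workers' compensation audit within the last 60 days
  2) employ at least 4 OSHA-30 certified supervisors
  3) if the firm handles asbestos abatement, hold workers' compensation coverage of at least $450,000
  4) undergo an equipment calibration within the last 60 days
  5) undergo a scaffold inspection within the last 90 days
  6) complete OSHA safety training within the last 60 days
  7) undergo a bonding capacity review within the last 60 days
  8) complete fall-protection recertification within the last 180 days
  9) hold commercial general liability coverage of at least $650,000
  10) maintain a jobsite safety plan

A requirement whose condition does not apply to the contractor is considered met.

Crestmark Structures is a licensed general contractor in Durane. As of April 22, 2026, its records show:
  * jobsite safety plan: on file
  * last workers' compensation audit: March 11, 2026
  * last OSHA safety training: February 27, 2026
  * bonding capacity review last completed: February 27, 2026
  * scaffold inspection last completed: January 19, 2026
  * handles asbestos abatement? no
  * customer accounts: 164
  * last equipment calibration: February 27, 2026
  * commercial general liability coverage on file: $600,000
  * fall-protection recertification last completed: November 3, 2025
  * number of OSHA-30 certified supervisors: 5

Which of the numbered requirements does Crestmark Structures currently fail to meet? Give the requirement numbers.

5, 9

1. workers' compensation audit 42 days ago vs limit 60 → met
2. OSHA-30 certified supervisors 5 ≥ 4 → met
3. condition 'handles asbestos abatement' does not hold → requirement n/a → met
4. equipment calibration 54 days ago vs limit 60 → met
5. scaffold inspection 93 days ago vs limit 90 → not met
6. OSHA safety training 54 days ago vs limit 60 → met
7. bonding capacity review 54 days ago vs limit 60 → met
8. fall-protection recertification 170 days ago vs limit 180 → met
9. commercial general liability coverage $600,000 < $650,000 → not met
10. jobsite safety plan present → met
Not met: 5, 9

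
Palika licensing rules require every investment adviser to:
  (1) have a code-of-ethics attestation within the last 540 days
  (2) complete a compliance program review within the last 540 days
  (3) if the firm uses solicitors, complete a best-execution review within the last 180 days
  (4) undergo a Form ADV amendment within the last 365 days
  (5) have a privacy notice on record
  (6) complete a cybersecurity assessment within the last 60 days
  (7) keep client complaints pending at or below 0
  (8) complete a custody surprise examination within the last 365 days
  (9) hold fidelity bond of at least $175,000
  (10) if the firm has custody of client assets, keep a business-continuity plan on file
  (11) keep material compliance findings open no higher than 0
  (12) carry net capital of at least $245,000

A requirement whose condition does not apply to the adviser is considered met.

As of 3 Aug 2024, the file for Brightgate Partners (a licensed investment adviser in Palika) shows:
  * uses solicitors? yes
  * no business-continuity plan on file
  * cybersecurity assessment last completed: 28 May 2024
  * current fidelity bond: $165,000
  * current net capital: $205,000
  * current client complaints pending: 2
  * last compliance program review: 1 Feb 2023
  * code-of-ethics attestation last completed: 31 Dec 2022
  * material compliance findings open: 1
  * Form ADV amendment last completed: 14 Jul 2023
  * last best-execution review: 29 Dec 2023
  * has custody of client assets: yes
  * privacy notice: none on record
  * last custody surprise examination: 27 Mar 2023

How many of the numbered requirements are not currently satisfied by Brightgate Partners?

1. code-of-ethics attestation 581 days ago vs limit 540 → not met
2. compliance program review 549 days ago vs limit 540 → not met
3. condition 'uses solicitors' holds; best-execution review 218 days ago vs limit 180 → not met
4. Form ADV amendment 386 days ago vs limit 365 → not met
5. privacy notice absent → not met
6. cybersecurity assessment 67 days ago vs limit 60 → not met
7. client complaints pending 2 > 0 → not met
8. custody surprise examination 495 days ago vs limit 365 → not met
9. fidelity bond $165,000 < $175,000 → not met
10. condition 'has custody of client assets' holds; business-continuity plan absent → not met
11. material compliance findings open 1 > 0 → not met
12. net capital $205,000 < $245,000 → not met
Not met: 12 of 12

12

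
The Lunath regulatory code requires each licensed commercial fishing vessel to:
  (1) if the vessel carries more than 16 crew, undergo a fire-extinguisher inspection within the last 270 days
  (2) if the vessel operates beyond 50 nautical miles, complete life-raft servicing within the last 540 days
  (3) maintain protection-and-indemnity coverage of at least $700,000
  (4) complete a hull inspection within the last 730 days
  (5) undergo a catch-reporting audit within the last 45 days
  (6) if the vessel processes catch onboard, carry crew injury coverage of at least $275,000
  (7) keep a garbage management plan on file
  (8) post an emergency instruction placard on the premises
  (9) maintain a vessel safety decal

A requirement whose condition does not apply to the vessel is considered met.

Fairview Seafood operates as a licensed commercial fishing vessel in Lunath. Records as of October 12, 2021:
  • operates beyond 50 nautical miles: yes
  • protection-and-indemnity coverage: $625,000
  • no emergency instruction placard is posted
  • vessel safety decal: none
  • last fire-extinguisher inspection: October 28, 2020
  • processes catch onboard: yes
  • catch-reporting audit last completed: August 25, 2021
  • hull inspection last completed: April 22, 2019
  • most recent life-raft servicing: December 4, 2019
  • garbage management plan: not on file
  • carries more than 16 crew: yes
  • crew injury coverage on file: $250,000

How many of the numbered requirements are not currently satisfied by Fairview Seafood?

9

1. condition 'carries more than 16 crew' holds; fire-extinguisher inspection 349 days ago vs limit 270 → not met
2. condition 'operates beyond 50 nautical miles' holds; life-raft servicing 678 days ago vs limit 540 → not met
3. protection-and-indemnity coverage $625,000 < $700,000 → not met
4. hull inspection 904 days ago vs limit 730 → not met
5. catch-reporting audit 48 days ago vs limit 45 → not met
6. condition 'processes catch onboard' holds; crew injury coverage $250,000 < $275,000 → not met
7. garbage management plan absent → not met
8. emergency instruction placard absent → not met
9. vessel safety decal absent → not met
Not met: 9 of 9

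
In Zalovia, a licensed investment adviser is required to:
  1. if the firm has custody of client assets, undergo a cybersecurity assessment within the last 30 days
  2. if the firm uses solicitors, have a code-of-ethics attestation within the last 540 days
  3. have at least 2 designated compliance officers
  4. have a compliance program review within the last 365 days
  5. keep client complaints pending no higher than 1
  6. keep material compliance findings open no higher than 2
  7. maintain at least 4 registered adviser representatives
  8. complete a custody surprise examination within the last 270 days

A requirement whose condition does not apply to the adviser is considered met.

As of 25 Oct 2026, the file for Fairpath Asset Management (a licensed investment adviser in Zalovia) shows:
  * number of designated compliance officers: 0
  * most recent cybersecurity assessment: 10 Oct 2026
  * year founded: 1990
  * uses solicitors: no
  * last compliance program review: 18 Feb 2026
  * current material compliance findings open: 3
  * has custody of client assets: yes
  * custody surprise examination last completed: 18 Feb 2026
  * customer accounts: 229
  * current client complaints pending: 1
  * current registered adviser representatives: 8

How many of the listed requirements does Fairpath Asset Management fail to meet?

2

1. condition 'has custody of client assets' holds; cybersecurity assessment 15 days ago vs limit 30 → met
2. condition 'uses solicitors' does not hold → requirement n/a → met
3. designated compliance officers 0 < 2 → not met
4. compliance program review 249 days ago vs limit 365 → met
5. client complaints pending 1 ≤ 1 → met
6. material compliance findings open 3 > 2 → not met
7. registered adviser representatives 8 ≥ 4 → met
8. custody surprise examination 249 days ago vs limit 270 → met
Not met: 2 of 8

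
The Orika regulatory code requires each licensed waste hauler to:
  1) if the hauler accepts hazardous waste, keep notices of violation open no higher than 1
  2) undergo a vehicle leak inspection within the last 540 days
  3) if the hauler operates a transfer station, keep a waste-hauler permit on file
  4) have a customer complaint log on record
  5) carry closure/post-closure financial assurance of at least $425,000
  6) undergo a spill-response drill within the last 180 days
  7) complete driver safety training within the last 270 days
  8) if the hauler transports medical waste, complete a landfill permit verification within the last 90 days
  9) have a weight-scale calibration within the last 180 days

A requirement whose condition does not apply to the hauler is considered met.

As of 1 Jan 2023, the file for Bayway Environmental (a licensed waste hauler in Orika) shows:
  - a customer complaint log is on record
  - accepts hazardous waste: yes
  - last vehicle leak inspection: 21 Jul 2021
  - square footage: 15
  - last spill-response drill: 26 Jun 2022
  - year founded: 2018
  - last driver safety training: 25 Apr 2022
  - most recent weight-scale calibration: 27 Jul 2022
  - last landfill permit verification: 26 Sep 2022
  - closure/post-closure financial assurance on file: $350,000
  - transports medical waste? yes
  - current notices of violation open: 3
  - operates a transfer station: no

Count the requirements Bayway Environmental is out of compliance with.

1. condition 'accepts hazardous waste' holds; notices of violation open 3 > 1 → not met
2. vehicle leak inspection 529 days ago vs limit 540 → met
3. condition 'operates a transfer station' does not hold → requirement n/a → met
4. customer complaint log present → met
5. closure/post-closure financial assurance $350,000 < $425,000 → not met
6. spill-response drill 189 days ago vs limit 180 → not met
7. driver safety training 251 days ago vs limit 270 → met
8. condition 'transports medical waste' holds; landfill permit verification 97 days ago vs limit 90 → not met
9. weight-scale calibration 158 days ago vs limit 180 → met
Not met: 4 of 9

4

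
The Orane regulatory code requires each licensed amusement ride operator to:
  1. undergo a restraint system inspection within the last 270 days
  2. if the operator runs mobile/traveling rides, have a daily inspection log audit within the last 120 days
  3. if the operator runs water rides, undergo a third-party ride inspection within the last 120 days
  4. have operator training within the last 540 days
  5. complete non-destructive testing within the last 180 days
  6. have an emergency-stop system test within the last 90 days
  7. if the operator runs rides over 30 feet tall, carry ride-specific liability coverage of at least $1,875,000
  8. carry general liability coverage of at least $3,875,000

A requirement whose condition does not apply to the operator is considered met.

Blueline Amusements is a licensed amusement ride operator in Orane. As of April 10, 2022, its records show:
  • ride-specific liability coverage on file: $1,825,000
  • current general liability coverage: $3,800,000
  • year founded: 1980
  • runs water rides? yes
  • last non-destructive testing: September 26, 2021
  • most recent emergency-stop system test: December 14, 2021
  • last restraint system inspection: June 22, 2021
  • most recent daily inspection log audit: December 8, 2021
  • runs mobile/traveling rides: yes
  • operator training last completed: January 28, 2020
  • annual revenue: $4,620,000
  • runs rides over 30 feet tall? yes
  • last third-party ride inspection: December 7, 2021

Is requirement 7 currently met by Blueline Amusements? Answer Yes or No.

No

7. condition 'runs rides over 30 feet tall' holds; ride-specific liability coverage $1,825,000 < $1,875,000 → not met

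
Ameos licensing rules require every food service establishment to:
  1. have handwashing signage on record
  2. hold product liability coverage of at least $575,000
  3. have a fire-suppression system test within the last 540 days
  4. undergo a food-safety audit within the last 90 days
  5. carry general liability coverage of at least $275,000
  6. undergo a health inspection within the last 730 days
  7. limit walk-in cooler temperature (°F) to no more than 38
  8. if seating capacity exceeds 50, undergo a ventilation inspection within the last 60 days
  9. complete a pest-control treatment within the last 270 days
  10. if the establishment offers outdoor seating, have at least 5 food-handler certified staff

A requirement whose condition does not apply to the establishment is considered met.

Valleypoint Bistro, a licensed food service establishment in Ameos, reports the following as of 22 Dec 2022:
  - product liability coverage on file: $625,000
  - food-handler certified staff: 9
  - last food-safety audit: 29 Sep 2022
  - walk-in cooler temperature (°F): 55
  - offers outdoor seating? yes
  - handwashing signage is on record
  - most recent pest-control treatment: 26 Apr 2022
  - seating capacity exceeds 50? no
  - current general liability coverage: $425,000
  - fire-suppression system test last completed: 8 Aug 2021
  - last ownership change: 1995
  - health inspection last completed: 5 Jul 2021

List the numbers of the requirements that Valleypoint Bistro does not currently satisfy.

7

1. handwashing signage present → met
2. product liability coverage $625,000 ≥ $575,000 → met
3. fire-suppression system test 501 days ago vs limit 540 → met
4. food-safety audit 84 days ago vs limit 90 → met
5. general liability coverage $425,000 ≥ $275,000 → met
6. health inspection 535 days ago vs limit 730 → met
7. walk-in cooler temperature (°F) 55 > 38 → not met
8. condition 'seating capacity exceeds 50' does not hold → requirement n/a → met
9. pest-control treatment 240 days ago vs limit 270 → met
10. condition 'offers outdoor seating' holds; food-handler certified staff 9 ≥ 5 → met
Not met: 7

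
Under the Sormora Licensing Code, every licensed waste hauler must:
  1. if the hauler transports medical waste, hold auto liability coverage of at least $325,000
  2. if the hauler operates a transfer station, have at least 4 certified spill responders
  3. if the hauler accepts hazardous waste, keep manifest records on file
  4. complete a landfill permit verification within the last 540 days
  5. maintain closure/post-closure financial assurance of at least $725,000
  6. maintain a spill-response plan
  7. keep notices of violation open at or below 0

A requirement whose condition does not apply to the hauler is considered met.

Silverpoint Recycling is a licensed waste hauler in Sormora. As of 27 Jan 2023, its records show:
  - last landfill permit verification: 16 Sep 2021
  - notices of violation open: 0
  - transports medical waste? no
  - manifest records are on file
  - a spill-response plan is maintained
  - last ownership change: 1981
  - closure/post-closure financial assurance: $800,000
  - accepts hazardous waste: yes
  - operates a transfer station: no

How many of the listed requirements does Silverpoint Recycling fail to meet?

0

1. condition 'transports medical waste' does not hold → requirement n/a → met
2. condition 'operates a transfer station' does not hold → requirement n/a → met
3. condition 'accepts hazardous waste' holds; manifest records present → met
4. landfill permit verification 498 days ago vs limit 540 → met
5. closure/post-closure financial assurance $800,000 ≥ $725,000 → met
6. spill-response plan present → met
7. notices of violation open 0 ≤ 0 → met
Not met: 0 of 7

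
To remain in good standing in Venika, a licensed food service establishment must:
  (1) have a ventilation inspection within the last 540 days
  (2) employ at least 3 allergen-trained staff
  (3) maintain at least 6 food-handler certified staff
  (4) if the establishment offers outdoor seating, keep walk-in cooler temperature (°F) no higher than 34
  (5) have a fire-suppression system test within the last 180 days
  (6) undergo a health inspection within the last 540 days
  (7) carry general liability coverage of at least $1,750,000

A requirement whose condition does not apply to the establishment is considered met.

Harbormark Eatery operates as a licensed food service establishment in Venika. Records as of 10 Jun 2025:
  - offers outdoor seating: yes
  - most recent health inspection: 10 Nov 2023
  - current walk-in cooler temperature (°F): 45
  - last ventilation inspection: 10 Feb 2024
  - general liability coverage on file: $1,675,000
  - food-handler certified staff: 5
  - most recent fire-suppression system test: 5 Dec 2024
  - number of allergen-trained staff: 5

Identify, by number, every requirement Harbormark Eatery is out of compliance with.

3, 4, 5, 6, 7

1. ventilation inspection 486 days ago vs limit 540 → met
2. allergen-trained staff 5 ≥ 3 → met
3. food-handler certified staff 5 < 6 → not met
4. condition 'offers outdoor seating' holds; walk-in cooler temperature (°F) 45 > 34 → not met
5. fire-suppression system test 187 days ago vs limit 180 → not met
6. health inspection 578 days ago vs limit 540 → not met
7. general liability coverage $1,675,000 < $1,750,000 → not met
Not met: 3, 4, 5, 6, 7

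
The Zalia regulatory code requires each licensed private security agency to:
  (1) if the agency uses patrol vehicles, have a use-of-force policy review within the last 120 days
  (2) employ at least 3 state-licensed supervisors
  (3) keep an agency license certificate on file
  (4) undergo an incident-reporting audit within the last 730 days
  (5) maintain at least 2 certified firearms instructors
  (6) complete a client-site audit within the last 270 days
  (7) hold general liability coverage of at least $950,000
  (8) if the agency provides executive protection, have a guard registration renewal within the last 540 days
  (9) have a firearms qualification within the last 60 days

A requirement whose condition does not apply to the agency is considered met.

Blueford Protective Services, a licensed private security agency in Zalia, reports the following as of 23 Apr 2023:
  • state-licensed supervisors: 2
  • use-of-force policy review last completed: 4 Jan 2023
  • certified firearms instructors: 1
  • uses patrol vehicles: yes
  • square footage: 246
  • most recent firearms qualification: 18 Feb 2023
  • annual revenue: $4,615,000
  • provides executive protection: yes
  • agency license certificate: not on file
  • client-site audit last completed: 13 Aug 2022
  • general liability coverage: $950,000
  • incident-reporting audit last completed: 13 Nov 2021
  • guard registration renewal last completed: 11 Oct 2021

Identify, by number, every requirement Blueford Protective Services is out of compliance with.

2, 3, 5, 8, 9

1. condition 'uses patrol vehicles' holds; use-of-force policy review 109 days ago vs limit 120 → met
2. state-licensed supervisors 2 < 3 → not met
3. agency license certificate absent → not met
4. incident-reporting audit 526 days ago vs limit 730 → met
5. certified firearms instructors 1 < 2 → not met
6. client-site audit 253 days ago vs limit 270 → met
7. general liability coverage $950,000 ≥ $950,000 → met
8. condition 'provides executive protection' holds; guard registration renewal 559 days ago vs limit 540 → not met
9. firearms qualification 64 days ago vs limit 60 → not met
Not met: 2, 3, 5, 8, 9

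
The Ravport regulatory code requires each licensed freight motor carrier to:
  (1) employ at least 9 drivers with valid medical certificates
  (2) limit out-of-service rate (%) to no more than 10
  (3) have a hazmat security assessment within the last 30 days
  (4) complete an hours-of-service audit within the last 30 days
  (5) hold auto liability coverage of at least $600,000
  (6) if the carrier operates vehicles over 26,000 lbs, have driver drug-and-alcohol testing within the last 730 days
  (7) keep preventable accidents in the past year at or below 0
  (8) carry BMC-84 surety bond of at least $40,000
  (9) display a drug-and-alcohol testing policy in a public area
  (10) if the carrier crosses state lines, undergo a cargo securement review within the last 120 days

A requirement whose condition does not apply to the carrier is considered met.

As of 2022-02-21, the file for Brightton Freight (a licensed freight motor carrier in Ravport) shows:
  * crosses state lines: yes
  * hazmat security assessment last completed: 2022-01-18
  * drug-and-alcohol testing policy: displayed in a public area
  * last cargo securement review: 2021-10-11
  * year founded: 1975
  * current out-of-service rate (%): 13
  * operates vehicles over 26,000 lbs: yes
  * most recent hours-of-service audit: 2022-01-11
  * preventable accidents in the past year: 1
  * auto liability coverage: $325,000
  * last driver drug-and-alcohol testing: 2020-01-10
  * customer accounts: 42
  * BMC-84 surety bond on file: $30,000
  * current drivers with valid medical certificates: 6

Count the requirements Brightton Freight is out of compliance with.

9

1. drivers with valid medical certificates 6 < 9 → not met
2. out-of-service rate (%) 13 > 10 → not met
3. hazmat security assessment 34 days ago vs limit 30 → not met
4. hours-of-service audit 41 days ago vs limit 30 → not met
5. auto liability coverage $325,000 < $600,000 → not met
6. condition 'operates vehicles over 26,000 lbs' holds; driver drug-and-alcohol testing 773 days ago vs limit 730 → not met
7. preventable accidents in the past year 1 > 0 → not met
8. BMC-84 surety bond $30,000 < $40,000 → not met
9. drug-and-alcohol testing policy present → met
10. condition 'crosses state lines' holds; cargo securement review 133 days ago vs limit 120 → not met
Not met: 9 of 10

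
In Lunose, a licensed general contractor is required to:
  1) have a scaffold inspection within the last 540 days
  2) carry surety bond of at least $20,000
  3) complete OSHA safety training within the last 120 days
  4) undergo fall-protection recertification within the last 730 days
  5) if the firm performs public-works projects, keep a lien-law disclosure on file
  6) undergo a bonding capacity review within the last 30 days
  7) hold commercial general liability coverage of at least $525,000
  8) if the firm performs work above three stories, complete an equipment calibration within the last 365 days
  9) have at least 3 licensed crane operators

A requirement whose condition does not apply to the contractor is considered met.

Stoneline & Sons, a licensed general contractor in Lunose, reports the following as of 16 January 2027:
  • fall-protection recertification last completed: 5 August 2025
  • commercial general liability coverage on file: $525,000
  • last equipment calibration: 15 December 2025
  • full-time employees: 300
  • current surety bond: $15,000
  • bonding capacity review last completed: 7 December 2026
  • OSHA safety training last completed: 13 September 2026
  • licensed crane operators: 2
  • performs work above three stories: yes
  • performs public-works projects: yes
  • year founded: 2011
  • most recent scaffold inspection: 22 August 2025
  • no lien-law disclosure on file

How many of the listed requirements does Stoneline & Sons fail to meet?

6

1. scaffold inspection 512 days ago vs limit 540 → met
2. surety bond $15,000 < $20,000 → not met
3. OSHA safety training 125 days ago vs limit 120 → not met
4. fall-protection recertification 529 days ago vs limit 730 → met
5. condition 'performs public-works projects' holds; lien-law disclosure absent → not met
6. bonding capacity review 40 days ago vs limit 30 → not met
7. commercial general liability coverage $525,000 ≥ $525,000 → met
8. condition 'performs work above three stories' holds; equipment calibration 397 days ago vs limit 365 → not met
9. licensed crane operators 2 < 3 → not met
Not met: 6 of 9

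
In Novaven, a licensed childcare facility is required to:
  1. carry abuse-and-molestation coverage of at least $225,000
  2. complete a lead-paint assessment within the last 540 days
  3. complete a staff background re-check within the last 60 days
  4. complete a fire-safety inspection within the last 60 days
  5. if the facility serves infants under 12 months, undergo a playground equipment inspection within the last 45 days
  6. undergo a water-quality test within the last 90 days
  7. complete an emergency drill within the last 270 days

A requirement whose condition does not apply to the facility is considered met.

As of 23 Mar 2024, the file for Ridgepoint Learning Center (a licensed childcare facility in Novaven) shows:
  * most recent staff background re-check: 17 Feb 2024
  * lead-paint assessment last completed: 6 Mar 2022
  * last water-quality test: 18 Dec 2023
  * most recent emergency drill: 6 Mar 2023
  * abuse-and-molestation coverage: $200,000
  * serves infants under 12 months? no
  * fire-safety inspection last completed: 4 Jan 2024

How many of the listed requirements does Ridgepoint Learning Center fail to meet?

1. abuse-and-molestation coverage $200,000 < $225,000 → not met
2. lead-paint assessment 748 days ago vs limit 540 → not met
3. staff background re-check 35 days ago vs limit 60 → met
4. fire-safety inspection 79 days ago vs limit 60 → not met
5. condition 'serves infants under 12 months' does not hold → requirement n/a → met
6. water-quality test 96 days ago vs limit 90 → not met
7. emergency drill 383 days ago vs limit 270 → not met
Not met: 5 of 7

5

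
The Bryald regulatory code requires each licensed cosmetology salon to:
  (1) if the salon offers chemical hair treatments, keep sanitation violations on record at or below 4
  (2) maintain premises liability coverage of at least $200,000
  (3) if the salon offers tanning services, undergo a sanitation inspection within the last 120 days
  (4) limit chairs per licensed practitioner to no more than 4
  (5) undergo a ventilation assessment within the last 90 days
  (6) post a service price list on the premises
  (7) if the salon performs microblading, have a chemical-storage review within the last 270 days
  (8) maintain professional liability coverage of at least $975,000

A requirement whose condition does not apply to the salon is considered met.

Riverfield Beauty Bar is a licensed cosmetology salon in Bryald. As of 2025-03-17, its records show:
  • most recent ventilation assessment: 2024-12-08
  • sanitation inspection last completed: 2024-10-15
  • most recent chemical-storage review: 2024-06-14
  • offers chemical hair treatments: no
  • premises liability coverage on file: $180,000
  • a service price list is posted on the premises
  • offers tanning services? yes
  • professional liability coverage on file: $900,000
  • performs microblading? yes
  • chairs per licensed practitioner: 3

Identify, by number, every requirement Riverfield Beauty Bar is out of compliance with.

1. condition 'offers chemical hair treatments' does not hold → requirement n/a → met
2. premises liability coverage $180,000 < $200,000 → not met
3. condition 'offers tanning services' holds; sanitation inspection 153 days ago vs limit 120 → not met
4. chairs per licensed practitioner 3 ≤ 4 → met
5. ventilation assessment 99 days ago vs limit 90 → not met
6. service price list present → met
7. condition 'performs microblading' holds; chemical-storage review 276 days ago vs limit 270 → not met
8. professional liability coverage $900,000 < $975,000 → not met
Not met: 2, 3, 5, 7, 8

2, 3, 5, 7, 8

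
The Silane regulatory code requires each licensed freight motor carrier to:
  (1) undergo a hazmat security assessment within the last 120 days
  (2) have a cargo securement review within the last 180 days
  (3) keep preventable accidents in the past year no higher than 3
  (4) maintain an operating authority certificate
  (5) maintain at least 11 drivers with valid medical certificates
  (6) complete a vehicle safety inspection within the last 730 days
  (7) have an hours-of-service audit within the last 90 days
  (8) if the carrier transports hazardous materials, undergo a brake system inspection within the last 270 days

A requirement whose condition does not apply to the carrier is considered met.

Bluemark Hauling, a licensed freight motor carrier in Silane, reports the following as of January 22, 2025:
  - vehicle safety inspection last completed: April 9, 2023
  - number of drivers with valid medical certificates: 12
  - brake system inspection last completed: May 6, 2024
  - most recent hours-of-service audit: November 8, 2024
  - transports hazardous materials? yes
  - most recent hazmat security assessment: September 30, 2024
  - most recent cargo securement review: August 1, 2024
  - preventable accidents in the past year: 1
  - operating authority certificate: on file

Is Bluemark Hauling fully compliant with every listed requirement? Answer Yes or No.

1. hazmat security assessment 114 days ago vs limit 120 → met
2. cargo securement review 174 days ago vs limit 180 → met
3. preventable accidents in the past year 1 ≤ 3 → met
4. operating authority certificate present → met
5. drivers with valid medical certificates 12 ≥ 11 → met
6. vehicle safety inspection 654 days ago vs limit 730 → met
7. hours-of-service audit 75 days ago vs limit 90 → met
8. condition 'transports hazardous materials' holds; brake system inspection 261 days ago vs limit 270 → met
All met.

Yes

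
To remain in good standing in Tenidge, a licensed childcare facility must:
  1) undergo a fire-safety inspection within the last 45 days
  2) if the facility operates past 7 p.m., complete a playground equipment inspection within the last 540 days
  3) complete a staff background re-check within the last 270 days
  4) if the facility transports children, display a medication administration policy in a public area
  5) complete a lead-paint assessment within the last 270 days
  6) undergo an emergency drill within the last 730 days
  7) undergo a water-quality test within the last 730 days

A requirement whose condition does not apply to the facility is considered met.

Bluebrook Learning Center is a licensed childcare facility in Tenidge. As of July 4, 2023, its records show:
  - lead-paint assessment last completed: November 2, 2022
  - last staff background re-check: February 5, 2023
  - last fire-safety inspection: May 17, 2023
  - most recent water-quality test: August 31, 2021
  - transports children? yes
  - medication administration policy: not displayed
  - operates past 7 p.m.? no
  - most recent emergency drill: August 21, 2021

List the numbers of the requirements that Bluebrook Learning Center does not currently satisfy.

1. fire-safety inspection 48 days ago vs limit 45 → not met
2. condition 'operates past 7 p.m.' does not hold → requirement n/a → met
3. staff background re-check 149 days ago vs limit 270 → met
4. condition 'transports children' holds; medication administration policy absent → not met
5. lead-paint assessment 244 days ago vs limit 270 → met
6. emergency drill 682 days ago vs limit 730 → met
7. water-quality test 672 days ago vs limit 730 → met
Not met: 1, 4

1, 4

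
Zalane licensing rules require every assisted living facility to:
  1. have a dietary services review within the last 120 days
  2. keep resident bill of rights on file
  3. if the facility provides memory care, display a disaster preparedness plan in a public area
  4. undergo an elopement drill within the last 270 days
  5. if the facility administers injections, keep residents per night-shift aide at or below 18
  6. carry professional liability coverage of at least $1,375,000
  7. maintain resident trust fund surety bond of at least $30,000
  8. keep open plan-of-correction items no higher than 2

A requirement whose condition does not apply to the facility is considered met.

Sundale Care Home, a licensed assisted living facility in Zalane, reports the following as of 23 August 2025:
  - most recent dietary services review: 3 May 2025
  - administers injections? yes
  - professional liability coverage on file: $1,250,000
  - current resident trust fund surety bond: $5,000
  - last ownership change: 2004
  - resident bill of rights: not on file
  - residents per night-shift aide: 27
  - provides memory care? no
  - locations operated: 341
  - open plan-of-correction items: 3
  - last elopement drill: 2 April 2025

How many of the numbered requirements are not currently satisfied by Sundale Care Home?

5

1. dietary services review 112 days ago vs limit 120 → met
2. resident bill of rights absent → not met
3. condition 'provides memory care' does not hold → requirement n/a → met
4. elopement drill 143 days ago vs limit 270 → met
5. condition 'administers injections' holds; residents per night-shift aide 27 > 18 → not met
6. professional liability coverage $1,250,000 < $1,375,000 → not met
7. resident trust fund surety bond $5,000 < $30,000 → not met
8. open plan-of-correction items 3 > 2 → not met
Not met: 5 of 8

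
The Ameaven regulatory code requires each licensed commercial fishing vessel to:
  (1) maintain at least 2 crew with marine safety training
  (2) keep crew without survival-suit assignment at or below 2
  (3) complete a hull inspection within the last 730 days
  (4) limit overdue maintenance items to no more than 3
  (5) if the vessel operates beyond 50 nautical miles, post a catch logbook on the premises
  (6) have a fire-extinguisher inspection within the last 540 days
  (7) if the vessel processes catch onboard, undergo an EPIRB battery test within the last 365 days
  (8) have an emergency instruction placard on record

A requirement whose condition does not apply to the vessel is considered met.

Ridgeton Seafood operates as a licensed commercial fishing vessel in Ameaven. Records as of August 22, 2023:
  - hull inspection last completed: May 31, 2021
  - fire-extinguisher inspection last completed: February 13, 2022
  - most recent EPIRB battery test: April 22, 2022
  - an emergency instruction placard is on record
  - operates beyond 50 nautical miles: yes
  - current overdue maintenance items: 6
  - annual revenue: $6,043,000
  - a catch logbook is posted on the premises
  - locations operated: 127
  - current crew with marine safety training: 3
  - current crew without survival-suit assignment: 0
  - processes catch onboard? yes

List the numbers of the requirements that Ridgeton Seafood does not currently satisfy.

1. crew with marine safety training 3 ≥ 2 → met
2. crew without survival-suit assignment 0 ≤ 2 → met
3. hull inspection 813 days ago vs limit 730 → not met
4. overdue maintenance items 6 > 3 → not met
5. condition 'operates beyond 50 nautical miles' holds; catch logbook present → met
6. fire-extinguisher inspection 555 days ago vs limit 540 → not met
7. condition 'processes catch onboard' holds; EPIRB battery test 487 days ago vs limit 365 → not met
8. emergency instruction placard present → met
Not met: 3, 4, 6, 7

3, 4, 6, 7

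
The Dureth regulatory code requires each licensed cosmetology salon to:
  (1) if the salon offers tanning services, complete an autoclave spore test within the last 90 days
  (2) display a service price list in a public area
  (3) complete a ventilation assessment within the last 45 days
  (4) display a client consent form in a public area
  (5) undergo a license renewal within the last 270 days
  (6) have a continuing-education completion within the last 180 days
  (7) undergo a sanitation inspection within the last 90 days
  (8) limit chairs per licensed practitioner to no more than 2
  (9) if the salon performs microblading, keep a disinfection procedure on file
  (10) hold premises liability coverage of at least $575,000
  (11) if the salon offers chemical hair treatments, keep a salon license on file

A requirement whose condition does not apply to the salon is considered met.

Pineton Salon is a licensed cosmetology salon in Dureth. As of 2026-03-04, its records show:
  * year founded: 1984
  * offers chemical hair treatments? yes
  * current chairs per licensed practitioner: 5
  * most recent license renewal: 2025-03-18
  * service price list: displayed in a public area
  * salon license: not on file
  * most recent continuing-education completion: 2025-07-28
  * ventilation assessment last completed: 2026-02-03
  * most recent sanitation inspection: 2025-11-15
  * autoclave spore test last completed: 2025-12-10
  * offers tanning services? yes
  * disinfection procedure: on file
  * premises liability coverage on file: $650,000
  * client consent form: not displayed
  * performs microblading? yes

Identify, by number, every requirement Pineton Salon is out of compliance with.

1. condition 'offers tanning services' holds; autoclave spore test 84 days ago vs limit 90 → met
2. service price list present → met
3. ventilation assessment 29 days ago vs limit 45 → met
4. client consent form absent → not met
5. license renewal 351 days ago vs limit 270 → not met
6. continuing-education completion 219 days ago vs limit 180 → not met
7. sanitation inspection 109 days ago vs limit 90 → not met
8. chairs per licensed practitioner 5 > 2 → not met
9. condition 'performs microblading' holds; disinfection procedure present → met
10. premises liability coverage $650,000 ≥ $575,000 → met
11. condition 'offers chemical hair treatments' holds; salon license absent → not met
Not met: 4, 5, 6, 7, 8, 11

4, 5, 6, 7, 8, 11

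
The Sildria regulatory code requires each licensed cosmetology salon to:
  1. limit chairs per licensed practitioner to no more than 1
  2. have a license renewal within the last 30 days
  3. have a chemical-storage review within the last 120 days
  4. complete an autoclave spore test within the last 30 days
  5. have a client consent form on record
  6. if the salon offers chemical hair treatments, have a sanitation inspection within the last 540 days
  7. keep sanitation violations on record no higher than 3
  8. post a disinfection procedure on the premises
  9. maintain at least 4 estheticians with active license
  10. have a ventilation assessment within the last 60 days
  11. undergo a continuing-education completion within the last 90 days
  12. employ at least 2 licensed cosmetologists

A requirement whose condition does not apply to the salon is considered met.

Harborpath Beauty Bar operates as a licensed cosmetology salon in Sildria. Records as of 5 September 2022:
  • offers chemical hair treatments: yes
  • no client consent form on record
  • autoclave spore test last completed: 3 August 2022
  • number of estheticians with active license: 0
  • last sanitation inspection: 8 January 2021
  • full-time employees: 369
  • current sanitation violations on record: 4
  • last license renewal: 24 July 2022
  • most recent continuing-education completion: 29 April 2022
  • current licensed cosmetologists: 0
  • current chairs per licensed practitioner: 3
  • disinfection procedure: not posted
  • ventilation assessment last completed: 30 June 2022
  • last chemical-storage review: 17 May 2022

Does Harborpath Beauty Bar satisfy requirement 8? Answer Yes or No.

No

8. disinfection procedure absent → not met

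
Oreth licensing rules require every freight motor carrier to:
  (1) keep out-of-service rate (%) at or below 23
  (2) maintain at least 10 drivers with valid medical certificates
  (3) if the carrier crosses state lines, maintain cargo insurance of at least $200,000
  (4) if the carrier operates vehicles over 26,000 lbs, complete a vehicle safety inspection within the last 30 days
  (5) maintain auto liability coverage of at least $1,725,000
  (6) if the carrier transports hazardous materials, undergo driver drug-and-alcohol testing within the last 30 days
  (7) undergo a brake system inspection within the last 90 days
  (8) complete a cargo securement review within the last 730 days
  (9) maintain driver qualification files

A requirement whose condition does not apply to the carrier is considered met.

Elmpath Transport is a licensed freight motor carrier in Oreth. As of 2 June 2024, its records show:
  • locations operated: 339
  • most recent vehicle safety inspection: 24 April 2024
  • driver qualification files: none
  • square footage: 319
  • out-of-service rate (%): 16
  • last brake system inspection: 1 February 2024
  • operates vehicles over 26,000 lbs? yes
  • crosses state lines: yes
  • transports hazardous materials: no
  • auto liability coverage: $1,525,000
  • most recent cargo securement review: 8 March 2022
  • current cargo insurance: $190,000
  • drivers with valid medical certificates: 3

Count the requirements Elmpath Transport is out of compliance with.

7

1. out-of-service rate (%) 16 ≤ 23 → met
2. drivers with valid medical certificates 3 < 10 → not met
3. condition 'crosses state lines' holds; cargo insurance $190,000 < $200,000 → not met
4. condition 'operates vehicles over 26,000 lbs' holds; vehicle safety inspection 39 days ago vs limit 30 → not met
5. auto liability coverage $1,525,000 < $1,725,000 → not met
6. condition 'transports hazardous materials' does not hold → requirement n/a → met
7. brake system inspection 122 days ago vs limit 90 → not met
8. cargo securement review 817 days ago vs limit 730 → not met
9. driver qualification files absent → not met
Not met: 7 of 9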